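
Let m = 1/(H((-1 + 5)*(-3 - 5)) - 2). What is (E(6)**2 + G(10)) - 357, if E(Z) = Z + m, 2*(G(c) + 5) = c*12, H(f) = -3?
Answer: -6709/25 ≈ -268.36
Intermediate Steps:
G(c) = -5 + 6*c (G(c) = -5 + (c*12)/2 = -5 + (12*c)/2 = -5 + 6*c)
m = -1/5 (m = 1/(-3 - 2) = 1/(-5) = -1/5 ≈ -0.20000)
E(Z) = -1/5 + Z (E(Z) = Z - 1/5 = -1/5 + Z)
(E(6)**2 + G(10)) - 357 = ((-1/5 + 6)**2 + (-5 + 6*10)) - 357 = ((29/5)**2 + (-5 + 60)) - 357 = (841/25 + 55) - 357 = 2216/25 - 357 = -6709/25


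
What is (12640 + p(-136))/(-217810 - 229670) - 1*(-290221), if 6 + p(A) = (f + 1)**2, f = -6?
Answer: 129868080421/447480 ≈ 2.9022e+5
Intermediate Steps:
p(A) = 19 (p(A) = -6 + (-6 + 1)**2 = -6 + (-5)**2 = -6 + 25 = 19)
(12640 + p(-136))/(-217810 - 229670) - 1*(-290221) = (12640 + 19)/(-217810 - 229670) - 1*(-290221) = 12659/(-447480) + 290221 = 12659*(-1/447480) + 290221 = -12659/447480 + 290221 = 129868080421/447480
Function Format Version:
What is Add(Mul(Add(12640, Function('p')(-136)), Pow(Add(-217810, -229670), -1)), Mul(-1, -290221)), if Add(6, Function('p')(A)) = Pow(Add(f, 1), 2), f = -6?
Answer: Rational(129868080421, 447480) ≈ 2.9022e+5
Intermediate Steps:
Function('p')(A) = 19 (Function('p')(A) = Add(-6, Pow(Add(-6, 1), 2)) = Add(-6, Pow(-5, 2)) = Add(-6, 25) = 19)
Add(Mul(Add(12640, Function('p')(-136)), Pow(Add(-217810, -229670), -1)), Mul(-1, -290221)) = Add(Mul(Add(12640, 19), Pow(Add(-217810, -229670), -1)), Mul(-1, -290221)) = Add(Mul(12659, Pow(-447480, -1)), 290221) = Add(Mul(12659, Rational(-1, 447480)), 290221) = Add(Rational(-12659, 447480), 290221) = Rational(129868080421, 447480)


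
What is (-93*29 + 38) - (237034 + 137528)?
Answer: -377221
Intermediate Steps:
(-93*29 + 38) - (237034 + 137528) = (-2697 + 38) - 1*374562 = -2659 - 374562 = -377221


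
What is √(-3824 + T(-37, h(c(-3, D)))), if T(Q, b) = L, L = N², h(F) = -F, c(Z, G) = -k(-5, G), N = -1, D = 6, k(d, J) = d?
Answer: I*√3823 ≈ 61.83*I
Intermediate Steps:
c(Z, G) = 5 (c(Z, G) = -1*(-5) = 5)
L = 1 (L = (-1)² = 1)
T(Q, b) = 1
√(-3824 + T(-37, h(c(-3, D)))) = √(-3824 + 1) = √(-3823) = I*√3823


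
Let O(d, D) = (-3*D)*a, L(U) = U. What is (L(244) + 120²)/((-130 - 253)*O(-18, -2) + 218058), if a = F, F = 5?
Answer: 3661/51642 ≈ 0.070892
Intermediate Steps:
a = 5
O(d, D) = -15*D (O(d, D) = -3*D*5 = -15*D)
(L(244) + 120²)/((-130 - 253)*O(-18, -2) + 218058) = (244 + 120²)/((-130 - 253)*(-15*(-2)) + 218058) = (244 + 14400)/(-383*30 + 218058) = 14644/(-11490 + 218058) = 14644/206568 = 14644*(1/206568) = 3661/51642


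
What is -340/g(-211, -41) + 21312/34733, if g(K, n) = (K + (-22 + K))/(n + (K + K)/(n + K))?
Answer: -14330601643/485775738 ≈ -29.500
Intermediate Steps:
g(K, n) = (-22 + 2*K)/(n + 2*K/(K + n)) (g(K, n) = (-22 + 2*K)/(n + (2*K)/(K + n)) = (-22 + 2*K)/(n + 2*K/(K + n)))
-340/g(-211, -41) + 21312/34733 = -340*((-41)**2 + 2*(-211) - 211*(-41))/(2*((-211)**2 - 11*(-211) - 11*(-41) - 211*(-41))) + 21312/34733 = -340*(1681 - 422 + 8651)/(2*(44521 + 2321 + 451 + 8651)) + 21312*(1/34733) = -340/(2*55944/9910) + 21312/34733 = -340/(2*(1/9910)*55944) + 21312/34733 = -340/55944/4955 + 21312/34733 = -340*4955/55944 + 21312/34733 = -421175/13986 + 21312/34733 = -14330601643/485775738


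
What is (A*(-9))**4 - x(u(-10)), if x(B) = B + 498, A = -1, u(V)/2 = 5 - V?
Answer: 6033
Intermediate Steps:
u(V) = 10 - 2*V (u(V) = 2*(5 - V) = 10 - 2*V)
x(B) = 498 + B
(A*(-9))**4 - x(u(-10)) = (-1*(-9))**4 - (498 + (10 - 2*(-10))) = 9**4 - (498 + (10 + 20)) = 6561 - (498 + 30) = 6561 - 1*528 = 6561 - 528 = 6033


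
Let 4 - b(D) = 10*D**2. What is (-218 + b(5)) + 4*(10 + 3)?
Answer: -412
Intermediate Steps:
b(D) = 4 - 10*D**2
(-218 + b(5)) + 4*(10 + 3) = (-218 + (4 - 10*5**2)) + 4*(10 + 3) = (-218 + (4 - 10*25)) + 4*13 = (-218 + (4 - 250)) + 52 = (-218 - 246) + 52 = -464 + 52 = -412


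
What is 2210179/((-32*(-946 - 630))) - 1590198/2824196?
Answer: 1540445456387/35607463168 ≈ 43.262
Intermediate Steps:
2210179/((-32*(-946 - 630))) - 1590198/2824196 = 2210179/((-32*(-1576))) - 1590198*1/2824196 = 2210179/50432 - 795099/1412098 = 1540445456387/35607463168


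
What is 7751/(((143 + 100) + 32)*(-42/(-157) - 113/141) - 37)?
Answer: -171583887/4069294 ≈ -42.166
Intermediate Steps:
7751/(((143 + 100) + 32)*(-42/(-157) - 113/141) - 37) = 7751/((243 + 32)*(-42*(-1/157) - 113*1/141) - 37) = 7751/(275*(42/157 - 113/141) - 37) = 7751/(275*(-11819/22137) - 37) = 7751/(-3250225/22137 - 37) = 7751/(-4069294/22137) = 7751*(-22137/4069294) = -171583887/4069294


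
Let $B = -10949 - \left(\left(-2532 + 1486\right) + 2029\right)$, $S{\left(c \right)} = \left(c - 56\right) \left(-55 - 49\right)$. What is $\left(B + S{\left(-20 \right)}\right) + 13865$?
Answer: $9837$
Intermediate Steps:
$S{\left(c \right)} = 5824 - 104 c$ ($S{\left(c \right)} = \left(-56 + c\right) \left(-104\right) = 5824 - 104 c$)
$B = -11932$ ($B = -10949 - \left(-1046 + 2029\right) = -10949 - 983 = -11932$)
$\left(B + S{\left(-20 \right)}\right) + 13865 = \left(-11932 + \left(5824 - -2080\right)\right) + 13865 = \left(-11932 + \left(5824 + 2080\right)\right) + 13865 = \left(-11932 + 7904\right) + 13865 = -4028 + 13865 = 9837$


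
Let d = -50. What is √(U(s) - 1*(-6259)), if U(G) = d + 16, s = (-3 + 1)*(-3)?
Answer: 5*√249 ≈ 78.899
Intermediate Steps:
s = 6 (s = -2*(-3) = 6)
U(G) = -34 (U(G) = -50 + 16 = -34)
√(U(s) - 1*(-6259)) = √(-34 - 1*(-6259)) = √(-34 + 6259) = √6225 = 5*√249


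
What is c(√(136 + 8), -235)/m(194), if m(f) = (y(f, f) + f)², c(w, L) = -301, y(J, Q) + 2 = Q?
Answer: -301/148996 ≈ -0.0020202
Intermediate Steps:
y(J, Q) = -2 + Q
m(f) = (-2 + 2*f)² (m(f) = ((-2 + f) + f)² = (-2 + 2*f)²)
c(√(136 + 8), -235)/m(194) = -301*1/(4*(-1 + 194)²) = -301/(4*193²) = -301/(4*37249) = -301/148996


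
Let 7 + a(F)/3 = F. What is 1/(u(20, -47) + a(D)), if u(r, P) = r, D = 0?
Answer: -1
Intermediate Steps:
a(F) = -21 + 3*F
1/(u(20, -47) + a(D)) = 1/(20 + (-21 + 3*0)) = 1/(20 + (-21 + 0)) = 1/(20 - 21) = 1/(-1) = -1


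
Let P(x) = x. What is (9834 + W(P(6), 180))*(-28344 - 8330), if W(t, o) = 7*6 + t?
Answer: -362412468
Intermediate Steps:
W(t, o) = 42 + t
(9834 + W(P(6), 180))*(-28344 - 8330) = (9834 + (42 + 6))*(-28344 - 8330) = (9834 + 48)*(-36674) = 9882*(-36674) = -362412468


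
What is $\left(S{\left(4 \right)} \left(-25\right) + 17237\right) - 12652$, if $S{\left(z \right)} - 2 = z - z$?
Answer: $4535$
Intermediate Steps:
$S{\left(z \right)} = 2$ ($S{\left(z \right)} = 2 + \left(z - z\right) = 2 + 0 = 2$)
$\left(S{\left(4 \right)} \left(-25\right) + 17237\right) - 12652 = \left(2 \left(-25\right) + 17237\right) - 12652 = \left(-50 + 17237\right) - 12652 = 17187 - 12652 = 4535$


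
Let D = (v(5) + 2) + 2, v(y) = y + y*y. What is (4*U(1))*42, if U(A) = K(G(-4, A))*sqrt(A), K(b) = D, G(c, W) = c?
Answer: 5712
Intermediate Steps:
v(y) = y + y**2
D = 34 (D = (5*(1 + 5) + 2) + 2 = (5*6 + 2) + 2 = (30 + 2) + 2 = 32 + 2 = 34)
K(b) = 34
U(A) = 34*sqrt(A)
(4*U(1))*42 = (4*(34*sqrt(1)))*42 = (4*(34*1))*42 = (4*34)*42 = 136*42 = 5712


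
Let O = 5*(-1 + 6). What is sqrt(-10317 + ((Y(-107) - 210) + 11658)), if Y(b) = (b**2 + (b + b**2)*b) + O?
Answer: I*sqrt(1200989) ≈ 1095.9*I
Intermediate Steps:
O = 25 (O = 5*5 = 25)
Y(b) = 25 + b**2 + b*(b + b**2) (Y(b) = (b**2 + (b + b**2)*b) + 25 = (b**2 + b*(b + b**2)) + 25 = 25 + b**2 + b*(b + b**2))
sqrt(-10317 + ((Y(-107) - 210) + 11658)) = sqrt(-10317 + (((25 + (-107)**3 + 2*(-107)**2) - 210) + 11658)) = sqrt(-10317 + (((25 - 1225043 + 2*11449) - 210) + 11658)) = sqrt(-10317 + (((25 - 1225043 + 22898) - 210) + 11658)) = sqrt(-10317 + ((-1202120 - 210) + 11658)) = sqrt(-10317 + (-1202330 + 11658)) = sqrt(-10317 - 1190672) = sqrt(-1200989) = I*sqrt(1200989)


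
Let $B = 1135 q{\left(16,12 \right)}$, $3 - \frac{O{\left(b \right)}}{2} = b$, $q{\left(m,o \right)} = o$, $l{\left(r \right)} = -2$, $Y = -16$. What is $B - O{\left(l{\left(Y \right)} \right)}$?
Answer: $13610$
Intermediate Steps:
$O{\left(b \right)} = 6 - 2 b$
$B = 13620$ ($B = 1135 \cdot 12 = 13620$)
$B - O{\left(l{\left(Y \right)} \right)} = 13620 - \left(6 - -4\right) = 13620 - \left(6 + 4\right) = 13620 - 10 = 13610$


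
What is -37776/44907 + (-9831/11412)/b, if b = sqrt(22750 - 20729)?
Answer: -12592/14969 - 3277*sqrt(2021)/7687884 ≈ -0.86037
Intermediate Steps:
b = sqrt(2021) ≈ 44.956
-37776/44907 + (-9831/11412)/b = -37776/44907 + (-9831/11412)/(sqrt(2021)) = -37776*1/44907 + (-9831*1/11412)*(sqrt(2021)/2021) = -12592/14969 - 3277*sqrt(2021)/7687884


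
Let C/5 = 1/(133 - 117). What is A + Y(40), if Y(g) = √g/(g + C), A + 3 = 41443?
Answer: 41440 + 32*√10/645 ≈ 41440.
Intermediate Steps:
A = 41440 (A = -3 + 41443 = 41440)
C = 5/16 (C = 5/(133 - 117) = 5/16 ≈ 0.31250)
Y(g) = √g/(5/16 + g) (Y(g) = √g/(g + 5/16) = √g/(5/16 + g))
A + Y(40) = 41440 + 16*√40/(5 + 16*40) = 41440 + 16*(2*√10)/(5 + 640) = 41440 + 16*(2*√10)/645 = 41440 + 16*(2*√10)*(1/645) = 41440 + 32*√10/645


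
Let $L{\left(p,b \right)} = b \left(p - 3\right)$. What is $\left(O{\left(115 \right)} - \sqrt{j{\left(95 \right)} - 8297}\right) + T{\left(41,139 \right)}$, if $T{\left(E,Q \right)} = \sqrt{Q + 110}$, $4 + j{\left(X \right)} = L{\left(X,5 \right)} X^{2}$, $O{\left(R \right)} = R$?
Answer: $115 + \sqrt{249} - \sqrt{4143199} \approx -1904.7$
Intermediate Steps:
$L{\left(p,b \right)} = b \left(-3 + p\right)$
$j{\left(X \right)} = -4 + X^{2} \left(-15 + 5 X\right)$ ($j{\left(X \right)} = -4 + 5 \left(-3 + X\right) X^{2} = -4 + \left(-15 + 5 X\right) X^{2} = -4 + X^{2} \left(-15 + 5 X\right)$)
$T{\left(E,Q \right)} = \sqrt{110 + Q}$
$\left(O{\left(115 \right)} - \sqrt{j{\left(95 \right)} - 8297}\right) + T{\left(41,139 \right)} = \left(115 - \sqrt{\left(-4 + 5 \cdot 95^{2} \left(-3 + 95\right)\right) - 8297}\right) + \sqrt{110 + 139} = \left(115 - \sqrt{\left(-4 + 5 \cdot 9025 \cdot 92\right) - 8297}\right) + \sqrt{249} = \left(115 - \sqrt{\left(-4 + 4151500\right) - 8297}\right) + \sqrt{249} = \left(115 - \sqrt{4151496 - 8297}\right) + \sqrt{249} = \left(115 - \sqrt{4143199}\right) + \sqrt{249} = 115 + \sqrt{249} - \sqrt{4143199}$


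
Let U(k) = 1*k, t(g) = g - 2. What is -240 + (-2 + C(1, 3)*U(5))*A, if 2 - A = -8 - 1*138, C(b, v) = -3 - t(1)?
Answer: -2016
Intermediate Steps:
t(g) = -2 + g
C(b, v) = -2 (C(b, v) = -3 - (-2 + 1) = -3 - 1*(-1) = -3 + 1 = -2)
A = 148 (A = 2 - (-8 - 1*138) = 2 - (-8 - 138) = 2 - 1*(-146) = 2 + 146 = 148)
U(k) = k
-240 + (-2 + C(1, 3)*U(5))*A = -240 + (-2 - 2*5)*148 = -240 + (-2 - 10)*148 = -240 - 12*148 = -240 - 1776 = -2016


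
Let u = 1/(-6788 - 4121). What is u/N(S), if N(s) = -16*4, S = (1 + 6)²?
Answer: 1/698176 ≈ 1.4323e-6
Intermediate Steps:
S = 49 (S = 7² = 49)
N(s) = -64
u = -1/10909 (u = 1/(-10909) = -1/10909 ≈ -9.1667e-5)
u/N(S) = -1/10909/(-64) = -1/10909*(-1/64) = 1/698176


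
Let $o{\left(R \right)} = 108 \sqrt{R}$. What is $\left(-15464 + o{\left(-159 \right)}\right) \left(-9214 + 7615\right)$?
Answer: $24726936 - 172692 i \sqrt{159} \approx 2.4727 \cdot 10^{7} - 2.1776 \cdot 10^{6} i$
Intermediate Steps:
$\left(-15464 + o{\left(-159 \right)}\right) \left(-9214 + 7615\right) = \left(-15464 + 108 \sqrt{-159}\right) \left(-9214 + 7615\right) = \left(-15464 + 108 i \sqrt{159}\right) \left(-1599\right) = 24726936 - 172692 i \sqrt{159}$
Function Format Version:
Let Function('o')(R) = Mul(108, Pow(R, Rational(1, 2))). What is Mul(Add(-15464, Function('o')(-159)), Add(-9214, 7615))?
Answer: Add(24726936, Mul(-172692, I, Pow(159, Rational(1, 2)))) ≈ Add(2.4727e+7, Mul(-2.1776e+6, I))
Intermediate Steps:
Mul(Add(-15464, Function('o')(-159)), Add(-9214, 7615)) = Mul(Add(-15464, Mul(108, Pow(-159, Rational(1, 2)))), Add(-9214, 7615)) = Mul(Add(-15464, Mul(108, Mul(I, Pow(159, Rational(1, 2))))), -1599) = Mul(Add(-15464, Mul(108, I, Pow(159, Rational(1, 2)))), -1599) = Add(24726936, Mul(-172692, I, Pow(159, Rational(1, 2))))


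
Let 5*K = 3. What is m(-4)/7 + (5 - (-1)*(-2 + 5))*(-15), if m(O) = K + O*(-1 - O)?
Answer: -4257/35 ≈ -121.63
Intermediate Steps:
K = 3/5 (K = (1/5)*3 = 3/5 ≈ 0.60000)
m(O) = 3/5 + O*(-1 - O)
m(-4)/7 + (5 - (-1)*(-2 + 5))*(-15) = (3/5 - 1*(-4) - 1*(-4)**2)/7 + (5 - (-1)*(-2 + 5))*(-15) = (3/5 + 4 - 1*16)*(1/7) + (5 - (-1)*3)*(-15) = (3/5 + 4 - 16)*(1/7) + (5 - 1*(-3))*(-15) = -57/5*1/7 + (5 + 3)*(-15) = -57/35 + 8*(-15) = -57/35 - 120 = -4257/35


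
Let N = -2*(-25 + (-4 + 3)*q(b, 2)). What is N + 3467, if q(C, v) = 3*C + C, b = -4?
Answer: 3485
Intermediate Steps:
q(C, v) = 4*C
N = 18 (N = -2*(-25 + (-4 + 3)*(4*(-4))) = -2*(-25 - 1*(-16)) = -2*(-25 + 16) = -2*(-9) = 18)
N + 3467 = 18 + 3467 = 3485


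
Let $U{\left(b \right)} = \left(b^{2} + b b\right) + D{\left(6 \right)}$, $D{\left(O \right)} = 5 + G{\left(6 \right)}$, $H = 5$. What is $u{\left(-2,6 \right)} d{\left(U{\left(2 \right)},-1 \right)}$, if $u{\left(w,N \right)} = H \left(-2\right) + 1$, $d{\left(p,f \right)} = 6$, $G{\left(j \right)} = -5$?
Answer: $-54$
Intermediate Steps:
$D{\left(O \right)} = 0$ ($D{\left(O \right)} = 5 - 5 = 0$)
$U{\left(b \right)} = 2 b^{2}$ ($U{\left(b \right)} = \left(b^{2} + b b\right) + 0 = \left(b^{2} + b^{2}\right) + 0 = 2 b^{2} + 0 = 2 b^{2}$)
$u{\left(w,N \right)} = -9$ ($u{\left(w,N \right)} = 5 \left(-2\right) + 1 = -10 + 1 = -9$)
$u{\left(-2,6 \right)} d{\left(U{\left(2 \right)},-1 \right)} = \left(-9\right) 6 = -54$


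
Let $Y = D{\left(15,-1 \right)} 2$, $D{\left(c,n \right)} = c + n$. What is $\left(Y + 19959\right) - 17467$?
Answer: $2520$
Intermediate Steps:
$Y = 28$ ($Y = \left(15 - 1\right) 2 = 14 \cdot 2 = 28$)
$\left(Y + 19959\right) - 17467 = \left(28 + 19959\right) - 17467 = 19987 - 17467 = 2520$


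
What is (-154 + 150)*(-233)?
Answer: 932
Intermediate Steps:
(-154 + 150)*(-233) = -4*(-233) = 932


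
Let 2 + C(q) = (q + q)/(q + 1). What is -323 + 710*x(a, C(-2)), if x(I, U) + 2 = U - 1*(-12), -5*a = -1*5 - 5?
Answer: 8197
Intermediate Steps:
C(q) = -2 + 2*q/(1 + q) (C(q) = -2 + (q + q)/(q + 1) = -2 + (2*q)/(1 + q) = -2 + 2*q/(1 + q))
a = 2 (a = -(-1*5 - 5)/5 = -(-5 - 5)/5 = -1/5*(-10) = 2)
x(I, U) = 10 + U (x(I, U) = -2 + (U - 1*(-12)) = -2 + (U + 12) = -2 + (12 + U) = 10 + U)
-323 + 710*x(a, C(-2)) = -323 + 710*(10 - 2/(1 - 2)) = -323 + 710*(10 - 2/(-1)) = -323 + 710*(10 - 2*(-1)) = -323 + 710*(10 + 2) = -323 + 710*12 = -323 + 8520 = 8197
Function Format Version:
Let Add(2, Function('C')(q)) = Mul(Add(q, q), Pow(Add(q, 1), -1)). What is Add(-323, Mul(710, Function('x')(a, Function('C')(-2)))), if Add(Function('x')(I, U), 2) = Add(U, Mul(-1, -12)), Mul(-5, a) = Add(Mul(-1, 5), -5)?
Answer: 8197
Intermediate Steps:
Function('C')(q) = Add(-2, Mul(2, q, Pow(Add(1, q), -1))) (Function('C')(q) = Add(-2, Mul(Add(q, q), Pow(Add(q, 1), -1))) = Add(-2, Mul(Mul(2, q), Pow(Add(1, q), -1))) = Add(-2, Mul(2, q, Pow(Add(1, q), -1))))
a = 2 (a = Mul(Rational(-1, 5), Add(Mul(-1, 5), -5)) = Mul(Rational(-1, 5), Add(-5, -5)) = Mul(Rational(-1, 5), -10) = 2)
Function('x')(I, U) = Add(10, U) (Function('x')(I, U) = Add(-2, Add(U, Mul(-1, -12))) = Add(-2, Add(U, 12)) = Add(-2, Add(12, U)) = Add(10, U))
Add(-323, Mul(710, Function('x')(a, Function('C')(-2)))) = Add(-323, Mul(710, Add(10, Mul(-2, Pow(Add(1, -2), -1))))) = Add(-323, Mul(710, Add(10, Mul(-2, Pow(-1, -1))))) = Add(-323, Mul(710, Add(10, Mul(-2, -1)))) = Add(-323, Mul(710, Add(10, 2))) = Add(-323, Mul(710, 12)) = Add(-323, 8520) = 8197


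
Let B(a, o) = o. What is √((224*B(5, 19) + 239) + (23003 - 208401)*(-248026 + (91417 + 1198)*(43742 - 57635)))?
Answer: √238597626281453 ≈ 1.5447e+7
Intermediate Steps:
√((224*B(5, 19) + 239) + (23003 - 208401)*(-248026 + (91417 + 1198)*(43742 - 57635))) = √((224*19 + 239) + (23003 - 208401)*(-248026 + (91417 + 1198)*(43742 - 57635))) = √((4256 + 239) - 185398*(-248026 + 92615*(-13893))) = √(4495 - 185398*(-248026 - 1286700195)) = √(4495 - 185398*(-1286948221)) = √(4495 + 238597626276958) = √238597626281453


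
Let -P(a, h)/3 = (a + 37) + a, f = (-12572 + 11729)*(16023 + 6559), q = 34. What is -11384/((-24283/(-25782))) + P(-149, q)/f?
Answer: -266061585991137/22012685198 ≈ -12087.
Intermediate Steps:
f = -19036626 (f = -843*22582 = -19036626)
P(a, h) = -111 - 6*a (P(a, h) = -3*((a + 37) + a) = -3*((37 + a) + a) = -3*(37 + 2*a) = -111 - 6*a)
-11384/((-24283/(-25782))) + P(-149, q)/f = -11384/((-24283/(-25782))) + (-111 - 6*(-149))/(-19036626) = -11384/((-24283*(-1/25782))) + (-111 + 894)*(-1/19036626) = -11384/24283/25782 + 783*(-1/19036626) = -11384*25782/24283 - 261/6345542 = -293502288/24283 - 261/6345542 = -266061585991137/22012685198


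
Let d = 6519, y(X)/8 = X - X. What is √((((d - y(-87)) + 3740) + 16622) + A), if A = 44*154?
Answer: √33657 ≈ 183.46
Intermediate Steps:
A = 6776
y(X) = 0 (y(X) = 8*(X - X) = 8*0 = 0)
√((((d - y(-87)) + 3740) + 16622) + A) = √((((6519 - 1*0) + 3740) + 16622) + 6776) = √((((6519 + 0) + 3740) + 16622) + 6776) = √(((6519 + 3740) + 16622) + 6776) = √((10259 + 16622) + 6776) = √(26881 + 6776) = √33657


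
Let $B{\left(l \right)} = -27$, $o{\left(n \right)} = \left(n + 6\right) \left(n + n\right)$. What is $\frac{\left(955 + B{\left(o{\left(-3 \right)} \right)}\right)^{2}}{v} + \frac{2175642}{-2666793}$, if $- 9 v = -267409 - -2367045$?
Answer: $- \frac{2103120952710}{466607882279} \approx -4.5073$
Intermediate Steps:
$o{\left(n \right)} = 2 n \left(6 + n\right)$ ($o{\left(n \right)} = \left(6 + n\right) 2 n = 2 n \left(6 + n\right)$)
$v = - \frac{2099636}{9}$ ($v = - \frac{-267409 - -2367045}{9} = - \frac{-267409 + 2367045}{9} = \left(- \frac{1}{9}\right) 2099636 = - \frac{2099636}{9} \approx -2.3329 \cdot 10^{5}$)
$\frac{\left(955 + B{\left(o{\left(-3 \right)} \right)}\right)^{2}}{v} + \frac{2175642}{-2666793} = \frac{\left(955 - 27\right)^{2}}{- \frac{2099636}{9}} + \frac{2175642}{-2666793} = 928^{2} \left(- \frac{9}{2099636}\right) + 2175642 \left(- \frac{1}{2666793}\right) = 861184 \left(- \frac{9}{2099636}\right) - \frac{725214}{888931} = - \frac{1937664}{524909} - \frac{725214}{888931} = - \frac{2103120952710}{466607882279}$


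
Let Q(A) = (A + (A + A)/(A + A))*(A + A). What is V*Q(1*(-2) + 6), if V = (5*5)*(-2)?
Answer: -2000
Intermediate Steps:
V = -50 (V = 25*(-2) = -50)
Q(A) = 2*A*(1 + A) (Q(A) = (A + (2*A)/((2*A)))*(2*A) = (A + (2*A)*(1/(2*A)))*(2*A) = (A + 1)*(2*A) = (1 + A)*(2*A) = 2*A*(1 + A))
V*Q(1*(-2) + 6) = -100*(1*(-2) + 6)*(1 + (1*(-2) + 6)) = -100*(-2 + 6)*(1 + (-2 + 6)) = -100*4*(1 + 4) = -100*4*5 = -50*40 = -2000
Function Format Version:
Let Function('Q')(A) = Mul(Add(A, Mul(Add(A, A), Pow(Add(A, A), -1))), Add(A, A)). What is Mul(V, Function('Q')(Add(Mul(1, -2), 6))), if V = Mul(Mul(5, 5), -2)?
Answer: -2000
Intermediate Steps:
V = -50 (V = Mul(25, -2) = -50)
Function('Q')(A) = Mul(2, A, Add(1, A)) (Function('Q')(A) = Mul(Add(A, Mul(Mul(2, A), Pow(Mul(2, A), -1))), Mul(2, A)) = Mul(Add(A, Mul(Mul(2, A), Mul(Rational(1, 2), Pow(A, -1)))), Mul(2, A)) = Mul(Add(A, 1), Mul(2, A)) = Mul(Add(1, A), Mul(2, A)) = Mul(2, A, Add(1, A)))
Mul(V, Function('Q')(Add(Mul(1, -2), 6))) = Mul(-50, Mul(2, Add(Mul(1, -2), 6), Add(1, Add(Mul(1, -2), 6)))) = Mul(-50, Mul(2, Add(-2, 6), Add(1, Add(-2, 6)))) = Mul(-50, Mul(2, 4, Add(1, 4))) = Mul(-50, Mul(2, 4, 5)) = Mul(-50, 40) = -2000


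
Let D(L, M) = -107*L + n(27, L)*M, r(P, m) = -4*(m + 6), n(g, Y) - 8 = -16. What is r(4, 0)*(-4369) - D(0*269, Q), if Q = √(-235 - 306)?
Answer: 104856 + 8*I*√541 ≈ 1.0486e+5 + 186.08*I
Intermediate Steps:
n(g, Y) = -8 (n(g, Y) = 8 - 16 = -8)
Q = I*√541 (Q = √(-541) = I*√541 ≈ 23.259*I)
r(P, m) = -24 - 4*m (r(P, m) = -4*(6 + m) = -24 - 4*m)
D(L, M) = -107*L - 8*M
r(4, 0)*(-4369) - D(0*269, Q) = (-24 - 4*0)*(-4369) - (-0*269 - 8*I*√541) = (-24 + 0)*(-4369) - (-107*0 - 8*I*√541) = -24*(-4369) - (0 - 8*I*√541) = 104856 - (-8)*I*√541 = 104856 + 8*I*√541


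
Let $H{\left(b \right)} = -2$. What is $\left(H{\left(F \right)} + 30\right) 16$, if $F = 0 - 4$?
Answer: $448$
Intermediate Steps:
$F = -4$
$\left(H{\left(F \right)} + 30\right) 16 = \left(-2 + 30\right) 16 = 28 \cdot 16 = 448$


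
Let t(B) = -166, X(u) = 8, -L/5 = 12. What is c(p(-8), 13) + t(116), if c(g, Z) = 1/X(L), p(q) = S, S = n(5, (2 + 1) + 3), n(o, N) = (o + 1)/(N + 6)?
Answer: -1327/8 ≈ -165.88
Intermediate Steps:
L = -60 (L = -5*12 = -60)
n(o, N) = (1 + o)/(6 + N)
S = 1/2 (S = (1 + 5)/(6 + ((2 + 1) + 3)) = 6/(6 + (3 + 3)) = 6/(6 + 6) = 6/12 = (1/12)*6 = 1/2 ≈ 0.50000)
p(q) = 1/2
c(g, Z) = 1/8
c(p(-8), 13) + t(116) = 1/8 - 166 = -1327/8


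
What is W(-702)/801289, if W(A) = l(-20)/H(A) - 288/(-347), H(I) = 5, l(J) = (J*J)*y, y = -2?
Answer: -55232/278047283 ≈ -0.00019864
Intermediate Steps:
l(J) = -2*J**2 (l(J) = (J*J)*(-2) = J**2*(-2) = -2*J**2)
W(A) = -55232/347 (W(A) = -2*(-20)**2/5 - 288/(-347) = -2*400*(1/5) - 288*(-1/347) = -800*1/5 + 288/347 = -160 + 288/347 = -55232/347)
W(-702)/801289 = -55232/347/801289 = -55232/347*1/801289 = -55232/278047283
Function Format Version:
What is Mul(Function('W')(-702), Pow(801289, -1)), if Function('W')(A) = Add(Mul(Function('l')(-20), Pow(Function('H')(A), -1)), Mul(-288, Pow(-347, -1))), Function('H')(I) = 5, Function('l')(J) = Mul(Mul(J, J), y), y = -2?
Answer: Rational(-55232, 278047283) ≈ -0.00019864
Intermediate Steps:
Function('l')(J) = Mul(-2, Pow(J, 2)) (Function('l')(J) = Mul(Mul(J, J), -2) = Mul(Pow(J, 2), -2) = Mul(-2, Pow(J, 2)))
Function('W')(A) = Rational(-55232, 347) (Function('W')(A) = Add(Mul(Mul(-2, Pow(-20, 2)), Pow(5, -1)), Mul(-288, Pow(-347, -1))) = Add(Mul(Mul(-2, 400), Rational(1, 5)), Mul(-288, Rational(-1, 347))) = Add(Mul(-800, Rational(1, 5)), Rational(288, 347)) = Add(-160, Rational(288, 347)) = Rational(-55232, 347))
Mul(Function('W')(-702), Pow(801289, -1)) = Mul(Rational(-55232, 347), Pow(801289, -1)) = Mul(Rational(-55232, 347), Rational(1, 801289)) = Rational(-55232, 278047283)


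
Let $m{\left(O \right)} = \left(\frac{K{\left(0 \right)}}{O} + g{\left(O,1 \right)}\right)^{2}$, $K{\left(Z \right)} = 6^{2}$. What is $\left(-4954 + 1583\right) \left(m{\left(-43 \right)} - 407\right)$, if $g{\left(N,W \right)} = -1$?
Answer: $\frac{2515784042}{1849} \approx 1.3606 \cdot 10^{6}$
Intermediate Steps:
$K{\left(Z \right)} = 36$
$m{\left(O \right)} = \left(-1 + \frac{36}{O}\right)^{2}$ ($m{\left(O \right)} = \left(\frac{36}{O} - 1\right)^{2} = \left(-1 + \frac{36}{O}\right)^{2}$)
$\left(-4954 + 1583\right) \left(m{\left(-43 \right)} - 407\right) = \left(-4954 + 1583\right) \left(\frac{\left(36 - -43\right)^{2}}{1849} - 407\right) = - 3371 \left(\frac{\left(36 + 43\right)^{2}}{1849} - 407\right) = - 3371 \left(\frac{79^{2}}{1849} - 407\right) = - 3371 \left(\frac{1}{1849} \cdot 6241 - 407\right) = - 3371 \left(\frac{6241}{1849} - 407\right) = \left(-3371\right) \left(- \frac{746302}{1849}\right) = \frac{2515784042}{1849}$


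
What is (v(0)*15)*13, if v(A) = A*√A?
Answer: 0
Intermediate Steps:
v(A) = A^(3/2)
(v(0)*15)*13 = (0^(3/2)*15)*13 = (0*15)*13 = 0*13 = 0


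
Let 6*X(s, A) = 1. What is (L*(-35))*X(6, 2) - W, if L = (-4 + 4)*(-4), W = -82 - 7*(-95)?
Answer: -583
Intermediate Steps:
X(s, A) = 1/6 (X(s, A) = (1/6)*1 = 1/6)
W = 583 (W = -82 + 665 = 583)
L = 0 (L = 0*(-4) = 0)
(L*(-35))*X(6, 2) - W = (0*(-35))*(1/6) - 1*583 = 0*(1/6) - 583 = 0 - 583 = -583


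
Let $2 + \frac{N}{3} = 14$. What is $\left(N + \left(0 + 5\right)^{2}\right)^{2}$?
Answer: $3721$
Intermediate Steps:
$N = 36$ ($N = -6 + 3 \cdot 14 = -6 + 42 = 36$)
$\left(N + \left(0 + 5\right)^{2}\right)^{2} = \left(36 + \left(0 + 5\right)^{2}\right)^{2} = \left(36 + 5^{2}\right)^{2} = \left(36 + 25\right)^{2} = 61^{2} = 3721$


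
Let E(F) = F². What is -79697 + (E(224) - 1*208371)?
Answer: -237892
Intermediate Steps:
-79697 + (E(224) - 1*208371) = -79697 + (224² - 1*208371) = -79697 + (50176 - 208371) = -79697 - 158195 = -237892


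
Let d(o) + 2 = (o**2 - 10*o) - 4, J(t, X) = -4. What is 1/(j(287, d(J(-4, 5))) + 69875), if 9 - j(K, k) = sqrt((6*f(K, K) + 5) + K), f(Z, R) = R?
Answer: 34942/2441885721 + sqrt(2014)/4883771442 ≈ 1.4319e-5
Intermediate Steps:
d(o) = -6 + o**2 - 10*o (d(o) = -2 + ((o**2 - 10*o) - 4) = -2 + (-4 + o**2 - 10*o) = -6 + o**2 - 10*o)
j(K, k) = 9 - sqrt(5 + 7*K) (j(K, k) = 9 - sqrt((6*K + 5) + K) = 9 - sqrt((5 + 6*K) + K) = 9 - sqrt(5 + 7*K))
1/(j(287, d(J(-4, 5))) + 69875) = 1/((9 - sqrt(5 + 7*287)) + 69875) = 1/((9 - sqrt(5 + 2009)) + 69875) = 1/((9 - sqrt(2014)) + 69875) = 1/(69884 - sqrt(2014))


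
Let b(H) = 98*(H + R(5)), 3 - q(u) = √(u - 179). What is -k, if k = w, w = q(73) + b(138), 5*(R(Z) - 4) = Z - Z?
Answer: -13919 + I*√106 ≈ -13919.0 + 10.296*I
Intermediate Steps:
q(u) = 3 - √(-179 + u) (q(u) = 3 - √(u - 179) = 3 - √(-179 + u))
R(Z) = 4 (R(Z) = 4 + (Z - Z)/5 = 4 + (⅕)*0 = 4 + 0 = 4)
b(H) = 392 + 98*H (b(H) = 98*(H + 4) = 98*(4 + H) = 392 + 98*H)
w = 13919 - I*√106 (w = (3 - √(-179 + 73)) + (392 + 98*138) = (3 - √(-106)) + (392 + 13524) = (3 - I*√106) + 13916 = 13919 - I*√106 ≈ 13919.0 - 10.296*I)
k = 13919 - I*√106 ≈ 13919.0 - 10.296*I
-k = -(13919 - I*√106) = -13919 + I*√106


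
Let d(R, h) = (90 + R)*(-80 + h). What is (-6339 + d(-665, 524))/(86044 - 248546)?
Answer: 261639/162502 ≈ 1.6101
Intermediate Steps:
d(R, h) = (-80 + h)*(90 + R)
(-6339 + d(-665, 524))/(86044 - 248546) = (-6339 + (-7200 - 80*(-665) + 90*524 - 665*524))/(86044 - 248546) = (-6339 + (-7200 + 53200 + 47160 - 348460))/(-162502) = (-6339 - 255300)*(-1/162502) = -261639*(-1/162502) = 261639/162502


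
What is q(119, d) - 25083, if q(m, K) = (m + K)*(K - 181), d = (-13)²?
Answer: -28539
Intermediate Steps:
d = 169
q(m, K) = (-181 + K)*(K + m) (q(m, K) = (K + m)*(-181 + K) = (-181 + K)*(K + m))
q(119, d) - 25083 = (169² - 181*169 - 181*119 + 169*119) - 25083 = (28561 - 30589 - 21539 + 20111) - 25083 = -3456 - 25083 = -28539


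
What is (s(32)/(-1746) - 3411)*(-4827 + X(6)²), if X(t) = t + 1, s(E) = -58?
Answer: 14227804172/873 ≈ 1.6298e+7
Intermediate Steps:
X(t) = 1 + t
(s(32)/(-1746) - 3411)*(-4827 + X(6)²) = (-58/(-1746) - 3411)*(-4827 + (1 + 6)²) = (-58*(-1/1746) - 3411)*(-4827 + 7²) = (29/873 - 3411)*(-4827 + 49) = -2977774/873*(-4778) = 14227804172/873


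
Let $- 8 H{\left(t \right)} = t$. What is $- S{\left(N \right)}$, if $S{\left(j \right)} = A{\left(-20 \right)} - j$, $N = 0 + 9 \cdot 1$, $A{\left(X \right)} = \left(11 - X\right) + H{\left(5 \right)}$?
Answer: $- \frac{171}{8} \approx -21.375$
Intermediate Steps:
$H{\left(t \right)} = - \frac{t}{8}$
$A{\left(X \right)} = \frac{83}{8} - X$ ($A{\left(X \right)} = \left(11 - X\right) - \frac{5}{8} = \frac{83}{8} - X$)
$N = 9$ ($N = 0 + 9 = 9$)
$S{\left(j \right)} = \frac{243}{8} - j$ ($S{\left(j \right)} = \left(\frac{83}{8} - -20\right) - j = \left(\frac{83}{8} + 20\right) - j = \frac{243}{8} - j$)
$- S{\left(N \right)} = - (\frac{243}{8} - 9) = \left(-1\right) \frac{171}{8} = - \frac{171}{8}$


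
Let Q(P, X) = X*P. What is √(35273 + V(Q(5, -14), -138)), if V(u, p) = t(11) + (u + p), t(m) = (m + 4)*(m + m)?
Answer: √35395 ≈ 188.14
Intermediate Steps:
t(m) = 2*m*(4 + m) (t(m) = (4 + m)*(2*m) = 2*m*(4 + m))
Q(P, X) = P*X
V(u, p) = 330 + p + u (V(u, p) = 2*11*(4 + 11) + (u + p) = 2*11*15 + (p + u) = 330 + (p + u) = 330 + p + u)
√(35273 + V(Q(5, -14), -138)) = √(35273 + (330 - 138 + 5*(-14))) = √(35273 + (330 - 138 - 70)) = √(35273 + 122) = √35395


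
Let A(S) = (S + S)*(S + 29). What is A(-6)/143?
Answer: -276/143 ≈ -1.9301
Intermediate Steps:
A(S) = 2*S*(29 + S) (A(S) = (2*S)*(29 + S) = 2*S*(29 + S))
A(-6)/143 = (2*(-6)*(29 - 6))/143 = (2*(-6)*23)*(1/143) = -276*1/143 = -276/143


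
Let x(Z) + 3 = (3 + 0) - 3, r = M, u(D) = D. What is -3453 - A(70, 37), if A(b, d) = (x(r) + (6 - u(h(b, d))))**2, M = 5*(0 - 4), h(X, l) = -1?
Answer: -3469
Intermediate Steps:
M = -20 (M = 5*(-4) = -20)
r = -20
x(Z) = -3 (x(Z) = -3 + ((3 + 0) - 3) = -3 + (3 - 3) = -3 + 0 = -3)
A(b, d) = 16 (A(b, d) = (-3 + (6 - 1*(-1)))**2 = (-3 + (6 + 1))**2 = (-3 + 7)**2 = 4**2 = 16)
-3453 - A(70, 37) = -3453 - 1*16 = -3453 - 16 = -3469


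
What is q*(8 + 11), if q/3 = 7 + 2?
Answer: 513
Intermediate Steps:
q = 27 (q = 3*(7 + 2) = 3*9 = 27)
q*(8 + 11) = 27*(8 + 11) = 27*19 = 513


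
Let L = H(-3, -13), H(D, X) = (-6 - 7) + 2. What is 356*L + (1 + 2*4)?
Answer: -3907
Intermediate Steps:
H(D, X) = -11 (H(D, X) = -13 + 2 = -11)
L = -11
356*L + (1 + 2*4) = 356*(-11) + (1 + 2*4) = -3916 + (1 + 8) = -3916 + 9 = -3907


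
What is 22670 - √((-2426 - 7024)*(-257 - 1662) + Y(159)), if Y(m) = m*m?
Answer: 22670 - 3*√2017759 ≈ 18409.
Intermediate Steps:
Y(m) = m²
22670 - √((-2426 - 7024)*(-257 - 1662) + Y(159)) = 22670 - √((-2426 - 7024)*(-257 - 1662) + 159²) = 22670 - √(-9450*(-1919) + 25281) = 22670 - √(18134550 + 25281) = 22670 - √18159831 = 22670 - 3*√2017759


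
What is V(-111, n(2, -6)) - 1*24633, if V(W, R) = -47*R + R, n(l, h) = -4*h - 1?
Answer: -25691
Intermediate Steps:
n(l, h) = -1 - 4*h
V(W, R) = -46*R
V(-111, n(2, -6)) - 1*24633 = -46*(-1 - 4*(-6)) - 1*24633 = -46*(-1 + 24) - 24633 = -46*23 - 24633 = -1058 - 24633 = -25691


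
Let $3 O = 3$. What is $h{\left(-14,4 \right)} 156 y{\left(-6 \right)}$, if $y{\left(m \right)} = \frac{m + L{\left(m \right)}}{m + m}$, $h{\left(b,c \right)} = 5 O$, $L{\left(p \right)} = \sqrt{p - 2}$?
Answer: $390 - 130 i \sqrt{2} \approx 390.0 - 183.85 i$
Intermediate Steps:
$O = 1$ ($O = \frac{1}{3} \cdot 3 = 1$)
$L{\left(p \right)} = \sqrt{-2 + p}$
$h{\left(b,c \right)} = 5$ ($h{\left(b,c \right)} = 5 \cdot 1 = 5$)
$y{\left(m \right)} = \frac{m + \sqrt{-2 + m}}{2 m}$ ($y{\left(m \right)} = \frac{m + \sqrt{-2 + m}}{m + m} = \frac{m + \sqrt{-2 + m}}{2 m}$)
$h{\left(-14,4 \right)} 156 y{\left(-6 \right)} = 5 \cdot 156 \frac{-6 + \sqrt{-2 - 6}}{2 \left(-6\right)} = 780 \cdot \frac{1}{2} \left(- \frac{1}{6}\right) \left(-6 + \sqrt{-8}\right) = 780 \cdot \frac{1}{2} \left(- \frac{1}{6}\right) \left(-6 + 2 i \sqrt{2}\right) = 780 \left(\frac{1}{2} - \frac{i \sqrt{2}}{6}\right) = 390 - 130 i \sqrt{2}$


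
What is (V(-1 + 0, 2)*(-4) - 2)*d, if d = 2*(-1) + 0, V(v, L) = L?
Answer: 20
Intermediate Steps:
d = -2 (d = -2 + 0 = -2)
(V(-1 + 0, 2)*(-4) - 2)*d = (2*(-4) - 2)*(-2) = (-8 - 2)*(-2) = -10*(-2) = 20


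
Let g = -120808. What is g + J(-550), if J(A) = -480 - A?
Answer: -120738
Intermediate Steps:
g + J(-550) = -120808 + (-480 - 1*(-550)) = -120808 + (-480 + 550) = -120808 + 70 = -120738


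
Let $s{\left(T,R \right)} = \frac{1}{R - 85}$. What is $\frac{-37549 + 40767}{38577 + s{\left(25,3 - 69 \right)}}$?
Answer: $\frac{242959}{2912563} \approx 0.083418$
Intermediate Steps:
$s{\left(T,R \right)} = \frac{1}{-85 + R}$
$\frac{-37549 + 40767}{38577 + s{\left(25,3 - 69 \right)}} = \frac{-37549 + 40767}{38577 + \frac{1}{-85 + \left(3 - 69\right)}} = \frac{3218}{38577 + \frac{1}{-85 - 66}} = \frac{3218}{38577 + \frac{1}{-151}} = \frac{3218}{38577 - \frac{1}{151}} = \frac{3218}{\frac{5825126}{151}} = 3218 \cdot \frac{151}{5825126} = \frac{242959}{2912563}$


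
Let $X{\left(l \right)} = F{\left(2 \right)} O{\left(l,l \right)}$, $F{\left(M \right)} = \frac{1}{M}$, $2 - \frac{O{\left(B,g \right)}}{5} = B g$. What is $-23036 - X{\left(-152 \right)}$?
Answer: $34719$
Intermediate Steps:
$O{\left(B,g \right)} = 10 - 5 B g$
$X{\left(l \right)} = 5 - \frac{5 l^{2}}{2}$ ($X{\left(l \right)} = \frac{10 - 5 l l}{2} = \frac{10 - 5 l^{2}}{2} = 5 - \frac{5 l^{2}}{2}$)
$-23036 - X{\left(-152 \right)} = -23036 - \left(5 - \frac{5 \left(-152\right)^{2}}{2}\right) = -23036 - \left(5 - 57760\right) = -23036 - -57755 = -23036 + 57755 = 34719$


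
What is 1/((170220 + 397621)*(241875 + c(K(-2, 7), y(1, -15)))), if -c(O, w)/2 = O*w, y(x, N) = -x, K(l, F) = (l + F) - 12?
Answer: 1/137338592101 ≈ 7.2813e-12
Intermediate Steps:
K(l, F) = -12 + F + l (K(l, F) = (F + l) - 12 = -12 + F + l)
c(O, w) = -2*O*w
1/((170220 + 397621)*(241875 + c(K(-2, 7), y(1, -15)))) = 1/((170220 + 397621)*(241875 - 2*(-12 + 7 - 2)*(-1*1))) = 1/(567841*(241875 - 2*(-7)*(-1))) = 1/(567841*(241875 - 14)) = 1/(567841*241861) = 1/137338592101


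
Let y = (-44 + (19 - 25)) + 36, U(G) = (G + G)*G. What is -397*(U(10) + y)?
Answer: -73842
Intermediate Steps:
U(G) = 2*G² (U(G) = (2*G)*G = 2*G²)
y = -14 (y = (-44 - 6) + 36 = -50 + 36 = -14)
-397*(U(10) + y) = -397*(2*10² - 14) = -397*(2*100 - 14) = -397*(200 - 14) = -397*186 = -73842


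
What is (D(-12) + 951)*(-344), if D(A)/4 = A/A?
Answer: -328520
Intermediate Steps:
D(A) = 4 (D(A) = 4*(A/A) = 4*1 = 4)
(D(-12) + 951)*(-344) = (4 + 951)*(-344) = 955*(-344) = -328520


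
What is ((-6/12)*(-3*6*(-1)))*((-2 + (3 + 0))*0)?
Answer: 0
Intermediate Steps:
((-6/12)*(-3*6*(-1)))*((-2 + (3 + 0))*0) = ((-6*1/12)*(-18*(-1)))*((-2 + 3)*0) = (-1/2*18)*(1*0) = -9*0 = 0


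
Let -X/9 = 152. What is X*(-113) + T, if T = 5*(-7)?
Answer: 154549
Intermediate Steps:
T = -35
X = -1368 (X = -9*152 = -1368)
X*(-113) + T = -1368*(-113) - 35 = 154584 - 35 = 154549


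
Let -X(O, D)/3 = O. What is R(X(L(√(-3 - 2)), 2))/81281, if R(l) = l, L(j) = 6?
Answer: -18/81281 ≈ -0.00022145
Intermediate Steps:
X(O, D) = -3*O
R(X(L(√(-3 - 2)), 2))/81281 = -3*6/81281 = -18*1/81281 = -18/81281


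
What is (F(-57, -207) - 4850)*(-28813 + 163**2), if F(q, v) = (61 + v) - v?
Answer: 10746516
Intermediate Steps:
F(q, v) = 61
(F(-57, -207) - 4850)*(-28813 + 163**2) = (61 - 4850)*(-28813 + 163**2) = -4789*(-28813 + 26569) = -4789*(-2244) = 10746516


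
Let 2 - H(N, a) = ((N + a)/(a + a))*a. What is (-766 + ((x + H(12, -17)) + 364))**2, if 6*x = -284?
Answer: 7123561/36 ≈ 1.9788e+5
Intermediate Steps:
x = -142/3 (x = (1/6)*(-284) = -142/3 ≈ -47.333)
H(N, a) = 2 - N/2 - a/2 (H(N, a) = 2 - (N + a)/(a + a)*a = 2 - (N + a)/((2*a))*a = 2 - (N + a)*(1/(2*a))*a = 2 - (N + a)/(2*a)*a = 2 - (N/2 + a/2) = 2 + (-N/2 - a/2) = 2 - N/2 - a/2)
(-766 + ((x + H(12, -17)) + 364))**2 = (-766 + ((-142/3 + (2 - 1/2*12 - 1/2*(-17))) + 364))**2 = (-766 + ((-142/3 + (2 - 6 + 17/2)) + 364))**2 = (-766 + ((-142/3 + 9/2) + 364))**2 = (-766 + (-257/6 + 364))**2 = (-766 + 1927/6)**2 = (-2669/6)**2 = 7123561/36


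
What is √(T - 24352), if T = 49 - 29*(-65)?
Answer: I*√22418 ≈ 149.73*I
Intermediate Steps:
T = 1934 (T = 49 + 1885 = 1934)
√(T - 24352) = √(1934 - 24352) = √(-22418) = I*√22418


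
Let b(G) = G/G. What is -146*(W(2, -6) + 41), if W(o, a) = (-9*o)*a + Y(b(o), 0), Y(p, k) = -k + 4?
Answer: -22338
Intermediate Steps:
b(G) = 1
Y(p, k) = 4 - k
W(o, a) = 4 - 9*a*o (W(o, a) = (-9*o)*a + (4 - 1*0) = -9*a*o + (4 + 0) = -9*a*o + 4 = 4 - 9*a*o)
-146*(W(2, -6) + 41) = -146*((4 - 9*(-6)*2) + 41) = -146*((4 + 108) + 41) = -146*(112 + 41) = -146*153 = -22338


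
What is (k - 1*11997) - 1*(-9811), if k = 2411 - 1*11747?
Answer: -11522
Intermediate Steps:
k = -9336 (k = 2411 - 11747 = -9336)
(k - 1*11997) - 1*(-9811) = (-9336 - 1*11997) - 1*(-9811) = (-9336 - 11997) + 9811 = -21333 + 9811 = -11522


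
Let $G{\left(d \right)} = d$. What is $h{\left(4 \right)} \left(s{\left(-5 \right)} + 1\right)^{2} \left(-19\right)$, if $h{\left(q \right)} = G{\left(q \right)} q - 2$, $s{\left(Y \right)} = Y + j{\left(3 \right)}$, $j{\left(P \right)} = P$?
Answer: $-266$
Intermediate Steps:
$s{\left(Y \right)} = 3 + Y$ ($s{\left(Y \right)} = Y + 3 = 3 + Y$)
$h{\left(q \right)} = -2 + q^{2}$ ($h{\left(q \right)} = q q - 2 = q^{2} - 2 = -2 + q^{2}$)
$h{\left(4 \right)} \left(s{\left(-5 \right)} + 1\right)^{2} \left(-19\right) = \left(-2 + 4^{2}\right) \left(\left(3 - 5\right) + 1\right)^{2} \left(-19\right) = \left(-2 + 16\right) \left(-2 + 1\right)^{2} \left(-19\right) = 14 \left(-1\right)^{2} \left(-19\right) = 14 \cdot 1 \left(-19\right) = 14 \left(-19\right) = -266$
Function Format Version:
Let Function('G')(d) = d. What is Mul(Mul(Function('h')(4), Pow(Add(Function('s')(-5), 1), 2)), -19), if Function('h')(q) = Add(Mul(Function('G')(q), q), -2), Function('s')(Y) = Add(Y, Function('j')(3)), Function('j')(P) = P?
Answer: -266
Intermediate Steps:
Function('s')(Y) = Add(3, Y) (Function('s')(Y) = Add(Y, 3) = Add(3, Y))
Function('h')(q) = Add(-2, Pow(q, 2)) (Function('h')(q) = Add(Mul(q, q), -2) = Add(Pow(q, 2), -2) = Add(-2, Pow(q, 2)))
Mul(Mul(Function('h')(4), Pow(Add(Function('s')(-5), 1), 2)), -19) = Mul(Mul(Add(-2, Pow(4, 2)), Pow(Add(Add(3, -5), 1), 2)), -19) = Mul(Mul(Add(-2, 16), Pow(Add(-2, 1), 2)), -19) = Mul(Mul(14, Pow(-1, 2)), -19) = Mul(Mul(14, 1), -19) = Mul(14, -19) = -266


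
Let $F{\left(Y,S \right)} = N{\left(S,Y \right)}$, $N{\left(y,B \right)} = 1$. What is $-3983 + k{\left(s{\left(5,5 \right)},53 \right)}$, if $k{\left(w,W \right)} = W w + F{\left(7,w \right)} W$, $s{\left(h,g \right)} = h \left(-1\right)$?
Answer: $-4195$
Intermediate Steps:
$F{\left(Y,S \right)} = 1$
$s{\left(h,g \right)} = - h$
$k{\left(w,W \right)} = W + W w$ ($k{\left(w,W \right)} = W w + 1 W = W w + W = W + W w$)
$-3983 + k{\left(s{\left(5,5 \right)},53 \right)} = -3983 + 53 \left(1 - 5\right) = -3983 + 53 \left(-4\right) = -3983 - 212 = -4195$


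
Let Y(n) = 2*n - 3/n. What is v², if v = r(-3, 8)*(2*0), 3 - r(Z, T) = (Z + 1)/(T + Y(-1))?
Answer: 0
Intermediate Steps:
Y(n) = -3/n + 2*n
r(Z, T) = 3 - (1 + Z)/(1 + T) (r(Z, T) = 3 - (Z + 1)/(T + (-3/(-1) + 2*(-1))) = 3 - (1 + Z)/(T + (-3*(-1) - 2)) = 3 - (1 + Z)/(T + (3 - 2)) = 3 - (1 + Z)/(T + 1) = 3 - (1 + Z)/(1 + T))
v = 0 (v = ((2 - 1*(-3) + 3*8)/(1 + 8))*(2*0) = ((2 + 3 + 24)/9)*0 = ((⅑)*29)*0 = (29/9)*0 = 0)
v² = 0² = 0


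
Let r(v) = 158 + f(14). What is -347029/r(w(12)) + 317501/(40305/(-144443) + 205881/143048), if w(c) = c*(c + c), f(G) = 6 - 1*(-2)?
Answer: 1080689857143785177/3979438260738 ≈ 2.7157e+5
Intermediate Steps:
f(G) = 8 (f(G) = 6 + 2 = 8)
w(c) = 2*c**2 (w(c) = c*(2*c) = 2*c**2)
r(v) = 166 (r(v) = 158 + 8 = 166)
-347029/r(w(12)) + 317501/(40305/(-144443) + 205881/143048) = -347029/166 + 317501/(40305/(-144443) + 205881/143048) = -347029*1/166 + 317501/(40305*(-1/144443) + 205881*(1/143048)) = -347029/166 + 317501/(-40305/144443 + 205881/143048) = -347029/166 + 317501/(23972519643/20662282264) = -347029/166 + 317501*(20662282264/23972519643) = -347029/166 + 6560295281102264/23972519643 = 1080689857143785177/3979438260738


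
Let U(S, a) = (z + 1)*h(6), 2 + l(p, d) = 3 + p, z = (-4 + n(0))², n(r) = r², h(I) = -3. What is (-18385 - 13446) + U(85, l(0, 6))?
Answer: -31882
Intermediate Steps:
z = 16 (z = (-4 + 0²)² = (-4 + 0)² = (-4)² = 16)
l(p, d) = 1 + p (l(p, d) = -2 + (3 + p) = 1 + p)
U(S, a) = -51 (U(S, a) = (16 + 1)*(-3) = 17*(-3) = -51)
(-18385 - 13446) + U(85, l(0, 6)) = (-18385 - 13446) - 51 = -31831 - 51 = -31882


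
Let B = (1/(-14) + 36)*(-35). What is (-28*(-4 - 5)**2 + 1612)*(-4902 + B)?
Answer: 4040632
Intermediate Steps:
B = -2515/2 (B = (1*(-1/14) + 36)*(-35) = (-1/14 + 36)*(-35) = (503/14)*(-35) = -2515/2 ≈ -1257.5)
(-28*(-4 - 5)**2 + 1612)*(-4902 + B) = (-28*(-4 - 5)**2 + 1612)*(-4902 - 2515/2) = (-28*(-9)**2 + 1612)*(-12319/2) = (-28*81 + 1612)*(-12319/2) = (-2268 + 1612)*(-12319/2) = -656*(-12319/2) = 4040632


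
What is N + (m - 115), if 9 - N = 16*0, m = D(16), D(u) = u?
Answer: -90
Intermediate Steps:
m = 16
N = 9 (N = 9 - 16*0 = 9 - 1*0 = 9 + 0 = 9)
N + (m - 115) = 9 + (16 - 115) = 9 - 99 = -90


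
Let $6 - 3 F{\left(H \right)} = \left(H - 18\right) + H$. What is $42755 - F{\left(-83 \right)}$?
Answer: $\frac{128075}{3} \approx 42692.0$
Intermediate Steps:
$F{\left(H \right)} = 8 - \frac{2 H}{3}$ ($F{\left(H \right)} = 2 - \frac{\left(H - 18\right) + H}{3} = 2 - \frac{\left(-18 + H\right) + H}{3} = 2 - \frac{-18 + 2 H}{3} = 2 - \left(-6 + \frac{2 H}{3}\right) = 8 - \frac{2 H}{3}$)
$42755 - F{\left(-83 \right)} = 42755 - \left(8 - - \frac{166}{3}\right) = 42755 - \left(8 + \frac{166}{3}\right) = 42755 - \frac{190}{3} = \frac{128075}{3}$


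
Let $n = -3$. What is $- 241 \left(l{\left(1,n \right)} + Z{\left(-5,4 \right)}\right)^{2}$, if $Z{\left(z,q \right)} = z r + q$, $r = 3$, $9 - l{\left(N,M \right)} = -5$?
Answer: $-2169$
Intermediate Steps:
$l{\left(N,M \right)} = 14$ ($l{\left(N,M \right)} = 9 - -5 = 9 + 5 = 14$)
$Z{\left(z,q \right)} = q + 3 z$ ($Z{\left(z,q \right)} = z 3 + q = 3 z + q = q + 3 z$)
$- 241 \left(l{\left(1,n \right)} + Z{\left(-5,4 \right)}\right)^{2} = - 241 \left(14 + \left(4 + 3 \left(-5\right)\right)\right)^{2} = - 241 \left(14 + \left(4 - 15\right)\right)^{2} = - 241 \left(14 - 11\right)^{2} = - 241 \cdot 3^{2} = \left(-241\right) 9 = -2169$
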